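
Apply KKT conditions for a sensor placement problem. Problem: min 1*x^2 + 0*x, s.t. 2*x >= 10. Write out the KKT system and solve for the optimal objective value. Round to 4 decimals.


Step 1: Try lambda = 0 (constraint inactive).
x_unc = 0/(2*1) = 0.0
Check: 2*0.0 = 0.0 < 10 -- violated!
Step 2: Constraint must be active: 2*x = 10
x* = 10/2 = 5.0
lambda = (2*1*5.0 + 0)/2 = 5.0
Step 3: Compute optimal value.
f(x*) = 1*5.0^2 + 0*5.0 = 25.0


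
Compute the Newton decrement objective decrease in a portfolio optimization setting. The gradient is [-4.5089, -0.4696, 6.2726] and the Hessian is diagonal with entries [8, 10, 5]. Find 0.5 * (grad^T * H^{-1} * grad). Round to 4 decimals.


Step 1: H is diagonal, so H^(-1) * g = [-0.5636, -0.047, 1.2545].
Step 2: g^T H^(-1) g = sum_i g_i^2 / H_ii
  = (-4.5089)^2/8 + (-0.4696)^2/10 + (6.2726)^2/5
  = 2.5413 + 0.0221 + 7.8691 = 10.4324
Step 3: Objective decrease = 0.5 * g^T H^(-1) g = 5.2162


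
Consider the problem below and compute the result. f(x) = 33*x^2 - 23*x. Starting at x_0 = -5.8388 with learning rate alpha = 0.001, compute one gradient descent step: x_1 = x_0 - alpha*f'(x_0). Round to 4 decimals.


We compute the gradient at x_0 and apply the update.
f'(x) = 66*x - 23
f'(-5.8388) = 66*-5.8388 - 23 = -408.3608
x_1 = -5.8388 - 0.001*-408.3608 = -5.4304


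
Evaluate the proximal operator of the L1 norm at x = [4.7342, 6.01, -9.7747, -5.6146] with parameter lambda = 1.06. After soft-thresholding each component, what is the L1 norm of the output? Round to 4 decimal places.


Soft-thresholding with lambda = 1.06:
prox(4.7342) = sign(4.7342)*max(|4.7342| - 1.06, 0) = 3.6742
prox(6.01) = sign(6.01)*max(|6.01| - 1.06, 0) = 4.95
prox(-9.7747) = sign(-9.7747)*max(|-9.7747| - 1.06, 0) = -8.7147
prox(-5.6146) = sign(-5.6146)*max(|-5.6146| - 1.06, 0) = -4.5546
prox(x) = [3.6742, 4.95, -8.7147, -4.5546]
||prox(x)||_1 = 3.6742 + 4.95 + 8.7147 + 4.5546 = 21.8935


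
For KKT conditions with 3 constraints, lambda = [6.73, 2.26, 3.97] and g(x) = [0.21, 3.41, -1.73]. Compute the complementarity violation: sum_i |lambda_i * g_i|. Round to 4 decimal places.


KKT complementary slackness check:
lambda_1 * g_1 = 6.73 * 0.21 = 1.4133
lambda_2 * g_2 = 2.26 * 3.41 = 7.7066
lambda_3 * g_3 = 3.97 * -1.73 = -6.8681
Total violation = 1.4133 + 7.7066 + 6.8681 = 15.988


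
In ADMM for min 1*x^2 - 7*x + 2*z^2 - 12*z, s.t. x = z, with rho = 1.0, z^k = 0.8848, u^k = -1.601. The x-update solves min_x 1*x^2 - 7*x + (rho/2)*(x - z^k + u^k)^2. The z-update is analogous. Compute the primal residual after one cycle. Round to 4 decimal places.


ADMM iteration with rho = 1.0, z^k = 0.8848, u^k = -1.601
Step 1: x-update.
Minimize 1*x^2 - 7*x + (1.0/2)*(x - 0.8848 - 1.601)^2
FOC: (2*1 + 1.0)*x = 7 + 1.0*(0.8848 + 1.601)
x^{k+1} = 3.1619
Step 2: z-update.
Minimize 2*z^2 - 12*z + (1.0/2)*(3.1619 - z - 1.601)^2
FOC: (2*2 + 1.0)*z = 12 + 1.0*(3.1619 - 1.601)
z^{k+1} = 2.7122
Step 3: u-update.
u^{k+1} = -1.601 + 3.1619 - 2.7122 = -1.1513
Step 4: Primal residual = |3.1619 - 2.7122| = 0.4497


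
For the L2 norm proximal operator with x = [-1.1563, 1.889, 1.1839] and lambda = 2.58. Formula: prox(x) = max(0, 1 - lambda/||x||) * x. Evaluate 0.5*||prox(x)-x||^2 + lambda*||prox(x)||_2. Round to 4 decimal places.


Step 1: Compute ||x||.
||x|| = 2.5114
Step 2: Compute scaling factor.
scale = max(0, 1 - 2.58/2.5114) = 0.0
Step 3: prox(x) = [-0.0, 0.0, 0.0]
||prox(x)|| = 0.0
Step 4: Proximal objective.
0.5*||prox-x||^2 = 3.1535
lambda*||prox|| = 0.0
Total = 3.1535


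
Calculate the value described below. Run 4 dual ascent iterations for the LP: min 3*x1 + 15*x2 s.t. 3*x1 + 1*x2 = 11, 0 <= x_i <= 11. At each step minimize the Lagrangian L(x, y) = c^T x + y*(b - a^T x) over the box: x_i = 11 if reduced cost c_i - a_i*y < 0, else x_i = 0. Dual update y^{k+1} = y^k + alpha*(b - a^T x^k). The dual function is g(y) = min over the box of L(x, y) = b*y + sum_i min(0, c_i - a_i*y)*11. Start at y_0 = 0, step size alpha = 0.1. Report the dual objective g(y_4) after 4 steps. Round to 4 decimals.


Dual ascent for LP: min 3*x1 + 15*x2, 3*x1 + 1*x2 = 11, 0 <= x_i <= 11
Step 1: y^k = 0.0, reduced costs: (3.0, 15.0)
  x^k = (0.0, 0.0), subgradient = b - a^T x = 11.0
  y^{k+1} = 0.0 + 0.1*11.0 = 1.1
Step 2: y^k = 1.1, reduced costs: (-0.3, 13.9)
  x^k = (11.0, 0.0), subgradient = b - a^T x = -22.0
  y^{k+1} = 1.1 + 0.1*-22.0 = -1.1
Step 3: y^k = -1.1, reduced costs: (6.3, 16.1)
  x^k = (0.0, 0.0), subgradient = b - a^T x = 11.0
  y^{k+1} = -1.1 + 0.1*11.0 = 0.0
Step 4: y^k = 0.0, reduced costs: (3.0, 15.0)
  x^k = (0.0, 0.0), subgradient = b - a^T x = 11.0
  y^{k+1} = 0.0 + 0.1*11.0 = 1.1
Dual objective at y_4 = 1.1: reduced costs (-0.3, 13.9), box minimizer x = (11.0, 0.0)
g(y_4) = b*y + (c1 - a1*y)*x1 + (c2 - a2*y)*x2 = 11*1.1 + (-0.3)*11.0 + 13.9*0.0 = 12.1 - 3.3 + 0.0 = 8.8


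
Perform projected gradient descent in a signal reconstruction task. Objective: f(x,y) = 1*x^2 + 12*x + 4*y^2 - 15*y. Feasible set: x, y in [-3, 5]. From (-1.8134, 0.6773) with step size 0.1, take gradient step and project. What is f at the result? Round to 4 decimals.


Step 1: Compute gradient at (-1.8134, 0.6773).
grad_x = 2*1*-1.8134 + 12 = 8.3732
grad_y = 2*4*0.6773 - 15 = -9.5816
Step 2: Gradient step.
x_raw = -1.8134 - 0.1*8.3732 = -2.6507
y_raw = 0.6773 - 0.1*-9.5816 = 1.6355
Step 3: Project onto [-3, 5].
x_proj = clip(-2.6507) = -2.6507
y_proj = clip(1.6355) = 1.6355
Step 4: Evaluate f.
f(-2.6507, 1.6355) = -38.6153


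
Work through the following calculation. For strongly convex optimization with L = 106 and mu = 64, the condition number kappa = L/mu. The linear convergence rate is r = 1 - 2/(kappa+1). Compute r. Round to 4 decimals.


Step 1: Compute the condition number.
kappa = L/mu = 106/64 = 1.6563
Step 2: Compute the convergence rate.
r = 1 - 2/(kappa + 1) = 1 - 2*mu/(L + mu) = (L - mu)/(L + mu) = 42/170 = 0.2471


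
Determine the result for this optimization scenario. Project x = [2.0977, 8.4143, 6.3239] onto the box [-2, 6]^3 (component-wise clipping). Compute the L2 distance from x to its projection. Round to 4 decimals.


Project each component onto [-2, 6].
clip(2.0977) = 2.0977, clip(8.4143) = 6.0, clip(6.3239) = 6.0
Projection = [2.0977, 6.0, 6.0]
Squared diffs: [0.0, 5.8288, 0.1049]
Distance = sqrt(5.9337) = 2.4359


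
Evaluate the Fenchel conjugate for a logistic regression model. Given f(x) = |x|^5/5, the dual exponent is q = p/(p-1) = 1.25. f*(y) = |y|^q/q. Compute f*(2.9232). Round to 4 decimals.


The conjugate exponent q satisfies 1/p + 1/q = 1.
p = 5, so q = 5/(5 - 1) = 1.25
|y|^q = 2.9232^1.25 = 3.8223
f*(2.9232) = 3.8223 / 1.25 = 3.0578


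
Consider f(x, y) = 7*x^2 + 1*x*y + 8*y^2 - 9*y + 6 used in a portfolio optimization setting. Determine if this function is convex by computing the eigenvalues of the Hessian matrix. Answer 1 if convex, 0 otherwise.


The Hessian of f(x,y) = 7*x^2 + 1*x*y + 8*y^2 - 9*y + 6 is:
H = [[14, 1], [1, 16]]
Trace = 14 + 16 = 30
Determinant = 14*16 - (1)^2 = 223
Discriminant = (30)^2 - 4*223 = 8.0
Eigenvalues: lambda_1 = 13.5858, lambda_2 = 16.4142
The function is convex.

1


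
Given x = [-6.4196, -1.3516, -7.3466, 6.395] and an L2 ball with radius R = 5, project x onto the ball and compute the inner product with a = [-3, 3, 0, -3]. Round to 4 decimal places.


Step 1: Compute ||x|| (intermediates to 6 decimals).
||x|| = sqrt((-6.4196)^2 + (-1.3516)^2 + (-7.3466)^2 + 6.395^2) = 11.743366
Step 2: Project.
Since ||x|| > R, scale = R/||x|| = 5/11.743366 = 0.425772, proj(x) = scale * x
proj(x) = [-2.733286, -0.575473, -3.127977, 2.722812]
Step 3: Dot product.
a^T * proj(x) = -3*(-2.733286) + 3*(-0.575473) + 0*(-3.127977) - 3*2.722812 = -1.695


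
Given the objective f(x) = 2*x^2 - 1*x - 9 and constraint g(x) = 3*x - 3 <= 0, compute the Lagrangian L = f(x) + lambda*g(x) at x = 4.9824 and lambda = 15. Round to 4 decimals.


Step 1: Evaluate f(x).
f(4.9824) = 2*4.9824^2 - 1*4.9824 - 9 = 35.6662
Step 2: Evaluate g(x).
g(4.9824) = 3*4.9824 - 3 = 11.9472
Step 3: Compute Lagrangian.
L = 35.6662 + 15*11.9472 = 214.8742


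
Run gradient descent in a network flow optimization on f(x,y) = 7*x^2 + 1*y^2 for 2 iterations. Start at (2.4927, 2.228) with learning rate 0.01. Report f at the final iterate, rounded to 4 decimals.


Gradient descent on f(x,y) = 7*x^2 + 1*y^2.
Starting point: (2.4927, 2.228), alpha = 0.01
Step 1: grad_x = 2*7*2.4927 = 34.8978, grad_y = 2*1*2.228 = 4.456
  x_1 = 2.4927 - 0.01*34.8978 = 2.1437
  y_1 = 2.228 - 0.01*4.456 = 2.1834
Step 2: grad_x = 2*7*2.1437 = 30.0121, grad_y = 2*1*2.1834 = 4.3669
  x_2 = 2.1437 - 0.01*30.0121 = 1.8436
  y_2 = 2.1834 - 0.01*4.3669 = 2.1398
f(1.8436, 2.1398) = 7*1.8436^2 + 1*2.1398^2 = 28.3707


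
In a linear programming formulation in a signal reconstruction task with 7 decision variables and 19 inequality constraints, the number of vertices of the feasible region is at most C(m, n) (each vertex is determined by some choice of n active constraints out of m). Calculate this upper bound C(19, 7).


Each vertex corresponds to some choice of n active constraints out of m, so the number of vertices is at most C(m, n) = m! / (n!(m-n)!).
m = 19, n = 7
Numerator: 19 * 18 * 17 * 16 * 15 * 14 * 13
Denominator: 7! = 5040
C(19, 7) = 50388


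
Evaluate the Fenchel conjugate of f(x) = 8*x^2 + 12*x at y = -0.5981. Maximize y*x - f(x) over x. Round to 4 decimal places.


f*(y) = sup_x {y*x - a*x^2 - b*x} = sup_x {(y-b)*x - a*x^2}
FOC: (y - b) - 2a*x = 0 => x* = (y - b)/(2a)
x* = (-0.5981 - 12)/(2*8) = -0.7874
f*(-0.5981) = (y-b)^2/(4a) = (-0.5981 - 12)^2/(4*8)
= 158.7121/32 = 4.9598


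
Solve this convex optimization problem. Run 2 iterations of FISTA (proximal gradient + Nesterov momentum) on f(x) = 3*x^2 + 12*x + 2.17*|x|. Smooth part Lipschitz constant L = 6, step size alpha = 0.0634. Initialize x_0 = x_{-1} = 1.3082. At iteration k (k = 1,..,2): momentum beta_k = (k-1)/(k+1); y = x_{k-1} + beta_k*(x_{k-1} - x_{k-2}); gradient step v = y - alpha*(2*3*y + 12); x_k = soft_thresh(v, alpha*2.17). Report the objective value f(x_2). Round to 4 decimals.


FISTA on f(x) = 3*x^2 + 12*x + 2.17*|x|
L = 6, alpha = 0.0634
Iteration 1: beta = 0.0, y = 1.3082 + 0.0*(1.3082 - 1.3082) = 1.3082
  grad(y) = 19.8492, v = y - alpha*grad = 0.0498
  prox(v) = soft_thresh(0.0498, 0.1376) = 0.0
Iteration 2: beta = 0.3333, y = 0.0 + 0.3333*(0.0 - 1.3082) = -0.4361
  grad(y) = 9.3836, v = y - alpha*grad = -1.031
  prox(v) = soft_thresh(-1.031, 0.1376) = -0.8934
f(x_2) = 3*(-0.8934)^2 + 12*(-0.8934) + 2.17*|-0.8934| = -6.3877


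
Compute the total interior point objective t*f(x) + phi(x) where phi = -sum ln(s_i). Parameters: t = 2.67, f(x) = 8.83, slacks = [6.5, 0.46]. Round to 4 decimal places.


Step 1: Compute log-barrier.
ln values: [1.8718, -0.7765]
phi = -(1.8718 - 0.7765) = -1.0953
Step 2: Compute augmented objective.
t*f(x) = 2.67*8.83 = 23.5761
Total = 23.5761 - 1.0953 = 22.4808


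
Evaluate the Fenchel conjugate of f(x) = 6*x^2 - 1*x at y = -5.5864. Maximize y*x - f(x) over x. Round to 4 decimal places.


f*(y) = sup_x {y*x - a*x^2 - b*x} = sup_x {(y-b)*x - a*x^2}
FOC: (y - b) - 2a*x = 0 => x* = (y - b)/(2a)
x* = (-5.5864 + 1)/(2*6) = -0.3822
f*(-5.5864) = (y-b)^2/(4a) = (-5.5864 + 1)^2/(4*6)
= 21.0351/24 = 0.8765


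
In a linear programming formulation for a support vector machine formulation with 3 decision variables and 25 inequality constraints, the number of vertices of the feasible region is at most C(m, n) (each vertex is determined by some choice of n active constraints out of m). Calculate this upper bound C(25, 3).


Each vertex corresponds to some choice of n active constraints out of m, so the number of vertices is at most C(m, n) = m! / (n!(m-n)!).
m = 25, n = 3
Numerator: 25 * 24 * 23
Denominator: 3! = 6
C(25, 3) = 2300


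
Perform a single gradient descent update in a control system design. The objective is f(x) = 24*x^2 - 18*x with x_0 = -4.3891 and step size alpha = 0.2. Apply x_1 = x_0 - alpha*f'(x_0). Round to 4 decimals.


We compute the gradient at x_0 and apply the update.
f'(x) = 48*x - 18
f'(-4.3891) = 48*-4.3891 - 18 = -228.6768
x_1 = -4.3891 - 0.2*-228.6768 = 41.3463


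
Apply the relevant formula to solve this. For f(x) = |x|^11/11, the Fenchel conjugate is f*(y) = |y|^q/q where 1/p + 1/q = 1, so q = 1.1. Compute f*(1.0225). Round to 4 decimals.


The conjugate exponent q satisfies 1/p + 1/q = 1.
p = 11, so q = 11/(11 - 1) = 1.1
|y|^q = 1.0225^1.1 = 1.0248
f*(1.0225) = 1.0248 / 1.1 = 0.9316


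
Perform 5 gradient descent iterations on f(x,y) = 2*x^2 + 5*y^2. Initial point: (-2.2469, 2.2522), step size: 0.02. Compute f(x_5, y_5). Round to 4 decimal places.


Gradient descent on f(x,y) = 2*x^2 + 5*y^2.
Starting point: (-2.2469, 2.2522), alpha = 0.02
Step 1: grad_x = 2*2*-2.2469 = -8.9876, grad_y = 2*5*2.2522 = 22.522
  x_1 = -2.2469 - 0.02*-8.9876 = -2.0671
  y_1 = 2.2522 - 0.02*22.522 = 1.8018
Step 2: grad_x = 2*2*-2.0671 = -8.2686, grad_y = 2*5*1.8018 = 18.0176
  x_2 = -2.0671 - 0.02*-8.2686 = -1.9018
  y_2 = 1.8018 - 0.02*18.0176 = 1.4414
Step 3: grad_x = 2*2*-1.9018 = -7.6071, grad_y = 2*5*1.4414 = 14.4141
  x_3 = -1.9018 - 0.02*-7.6071 = -1.7496
  y_3 = 1.4414 - 0.02*14.4141 = 1.1531
Step 4: grad_x = 2*2*-1.7496 = -6.9985, grad_y = 2*5*1.1531 = 11.5313
  x_4 = -1.7496 - 0.02*-6.9985 = -1.6097
  y_4 = 1.1531 - 0.02*11.5313 = 0.9225
Step 5: grad_x = 2*2*-1.6097 = -6.4387, grad_y = 2*5*0.9225 = 9.225
  x_5 = -1.6097 - 0.02*-6.4387 = -1.4809
  y_5 = 0.9225 - 0.02*9.225 = 0.738
f(-1.4809, 0.738) = 2*(-1.4809)^2 + 5*0.738^2 = 7.1093


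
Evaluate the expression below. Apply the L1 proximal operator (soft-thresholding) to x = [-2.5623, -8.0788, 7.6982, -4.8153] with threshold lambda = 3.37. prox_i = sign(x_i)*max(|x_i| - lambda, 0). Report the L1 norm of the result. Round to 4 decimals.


Soft-thresholding with lambda = 3.37:
prox(-2.5623) = sign(-2.5623)*max(|-2.5623| - 3.37, 0) = 0.0
prox(-8.0788) = sign(-8.0788)*max(|-8.0788| - 3.37, 0) = -4.7088
prox(7.6982) = sign(7.6982)*max(|7.6982| - 3.37, 0) = 4.3282
prox(-4.8153) = sign(-4.8153)*max(|-4.8153| - 3.37, 0) = -1.4453
prox(x) = [0.0, -4.7088, 4.3282, -1.4453]
||prox(x)||_1 = 0.0 + 4.7088 + 4.3282 + 1.4453 = 10.4823


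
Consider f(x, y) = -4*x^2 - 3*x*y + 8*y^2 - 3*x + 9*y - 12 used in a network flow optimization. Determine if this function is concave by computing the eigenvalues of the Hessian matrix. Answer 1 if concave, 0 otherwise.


The Hessian of f(x,y) = -4*x^2 - 3*x*y + 8*y^2 - 3*x + 9*y - 12 is:
H = [[-8, -3], [-3, 16]]
Trace = -8 + 16 = 8
Determinant = -8*16 - (-3)^2 = -137
Discriminant = (8)^2 - 4*-137 = 612.0
Eigenvalues: lambda_1 = -8.3693, lambda_2 = 16.3693
The function is not concave.

0


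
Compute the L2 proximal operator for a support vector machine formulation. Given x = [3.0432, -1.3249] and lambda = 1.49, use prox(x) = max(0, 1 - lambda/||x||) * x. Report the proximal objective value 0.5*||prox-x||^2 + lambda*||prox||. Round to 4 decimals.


Step 1: Compute ||x||.
||x|| = 3.3191
Step 2: Compute scaling factor.
scale = max(0, 1 - 1.49/3.3191) = 0.5511
Step 3: prox(x) = [1.6771, -0.7301]
||prox(x)|| = 1.8291
Step 4: Proximal objective.
0.5*||prox-x||^2 = 1.1101
lambda*||prox|| = 2.7254
Total = 3.8354


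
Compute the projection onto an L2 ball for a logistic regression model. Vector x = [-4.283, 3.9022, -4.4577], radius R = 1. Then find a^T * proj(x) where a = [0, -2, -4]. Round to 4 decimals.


Step 1: Compute ||x|| (intermediates to 6 decimals).
||x|| = sqrt((-4.283)^2 + 3.9022^2 + (-4.4577)^2) = 7.310427
Step 2: Project.
Since ||x|| > R, scale = R/||x|| = 1/7.310427 = 0.136791, proj(x) = scale * x
proj(x) = [-0.585876, 0.533786, -0.609773]
Step 3: Dot product.
a^T * proj(x) = 0*(-0.585876) - 2*0.533786 - 4*(-0.609773) = 1.3715


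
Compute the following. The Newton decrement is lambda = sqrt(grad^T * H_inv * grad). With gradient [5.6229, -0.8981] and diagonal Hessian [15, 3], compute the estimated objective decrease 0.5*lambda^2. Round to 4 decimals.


Step 1: H is diagonal, so H^(-1) * g = [0.3749, -0.2994].
Step 2: g^T H^(-1) g = sum_i g_i^2 / H_ii
  = (5.6229)^2/15 + (-0.8981)^2/3
  = 2.1078 + 0.2689 = 2.3767
Step 3: Objective decrease = 0.5 * g^T H^(-1) g = 1.1883


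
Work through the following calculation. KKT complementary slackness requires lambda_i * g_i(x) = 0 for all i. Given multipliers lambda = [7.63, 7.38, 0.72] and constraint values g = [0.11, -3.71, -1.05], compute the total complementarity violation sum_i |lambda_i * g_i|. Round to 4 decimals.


KKT complementary slackness check:
lambda_1 * g_1 = 7.63 * 0.11 = 0.8393
lambda_2 * g_2 = 7.38 * -3.71 = -27.3798
lambda_3 * g_3 = 0.72 * -1.05 = -0.756
Total violation = 0.8393 + 27.3798 + 0.756 = 28.9751


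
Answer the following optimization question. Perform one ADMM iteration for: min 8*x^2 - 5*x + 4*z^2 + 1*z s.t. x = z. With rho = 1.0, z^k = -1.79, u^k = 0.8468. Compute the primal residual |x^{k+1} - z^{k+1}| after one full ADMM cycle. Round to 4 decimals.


ADMM iteration with rho = 1.0, z^k = -1.79, u^k = 0.8468
Step 1: x-update.
Minimize 8*x^2 - 5*x + (1.0/2)*(x + 1.79 + 0.8468)^2
FOC: (2*8 + 1.0)*x = 5 + 1.0*(-1.79 - 0.8468)
x^{k+1} = 0.139
Step 2: z-update.
Minimize 4*z^2 + 1*z + (1.0/2)*(0.139 - z + 0.8468)^2
FOC: (2*4 + 1.0)*z = -1 + 1.0*(0.139 + 0.8468)
z^{k+1} = -0.0016
Step 3: u-update.
u^{k+1} = 0.8468 + 0.139 + 0.0016 = 0.9874
Step 4: Primal residual = |0.139 + 0.0016| = 0.1406


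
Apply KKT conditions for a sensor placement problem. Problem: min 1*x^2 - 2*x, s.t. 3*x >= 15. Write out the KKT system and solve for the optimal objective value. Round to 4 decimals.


Step 1: Try lambda = 0 (constraint inactive).
x_unc = 2/(2*1) = 1.0
Check: 3*1.0 = 3.0 < 15 -- violated!
Step 2: Constraint must be active: 3*x = 15
x* = 15/3 = 5.0
lambda = (2*1*5.0 - 2)/3 = 2.6667
Step 3: Compute optimal value.
f(x*) = 1*5.0^2 - 2*5.0 = 15.0


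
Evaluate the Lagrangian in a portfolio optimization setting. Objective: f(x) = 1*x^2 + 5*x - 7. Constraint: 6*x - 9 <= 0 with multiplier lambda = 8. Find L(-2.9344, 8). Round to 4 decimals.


Step 1: Evaluate f(x).
f(-2.9344) = 1*(-2.9344)^2 + 5*(-2.9344) - 7 = -13.0613
Step 2: Evaluate g(x).
g(-2.9344) = 6*-2.9344 - 9 = -26.6064
Step 3: Compute Lagrangian.
L = -13.0613 + 8*-26.6064 = -225.9125


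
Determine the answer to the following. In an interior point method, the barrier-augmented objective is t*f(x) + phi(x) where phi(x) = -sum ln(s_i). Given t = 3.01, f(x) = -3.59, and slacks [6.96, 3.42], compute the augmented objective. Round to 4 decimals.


Step 1: Compute log-barrier.
ln values: [1.9402, 1.2296]
phi = -(1.9402 + 1.2296) = -3.1698
Step 2: Compute augmented objective.
t*f(x) = 3.01*-3.59 = -10.8059
Total = -10.8059 - 3.1698 = -13.9757


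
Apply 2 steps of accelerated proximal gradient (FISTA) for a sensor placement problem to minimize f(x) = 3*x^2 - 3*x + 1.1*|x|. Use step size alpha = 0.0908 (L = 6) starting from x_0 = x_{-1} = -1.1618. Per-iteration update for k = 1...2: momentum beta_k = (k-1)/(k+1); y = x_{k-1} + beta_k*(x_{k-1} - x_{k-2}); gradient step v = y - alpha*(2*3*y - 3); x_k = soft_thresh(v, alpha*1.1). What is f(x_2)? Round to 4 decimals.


FISTA on f(x) = 3*x^2 - 3*x + 1.1*|x|
L = 6, alpha = 0.0908
Iteration 1: beta = 0.0, y = -1.1618 + 0.0*(-1.1618 + 1.1618) = -1.1618
  grad(y) = -9.9708, v = y - alpha*grad = -0.2565
  prox(v) = soft_thresh(-0.2565, 0.0999) = -0.1566
Iteration 2: beta = 0.3333, y = -0.1566 + 0.3333*(-0.1566 + 1.1618) = 0.1785
  grad(y) = -1.929, v = y - alpha*grad = 0.3537
  prox(v) = soft_thresh(0.3537, 0.0999) = 0.2538
f(x_2) = 3*0.2538^2 - 3*0.2538 + 1.1*|0.2538| = -0.289


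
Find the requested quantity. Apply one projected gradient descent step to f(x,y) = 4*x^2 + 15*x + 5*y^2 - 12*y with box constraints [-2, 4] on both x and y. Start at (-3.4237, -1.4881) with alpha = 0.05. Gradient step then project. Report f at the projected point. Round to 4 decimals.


Step 1: Compute gradient at (-3.4237, -1.4881).
grad_x = 2*4*-3.4237 + 15 = -12.3896
grad_y = 2*5*-1.4881 - 12 = -26.881
Step 2: Gradient step.
x_raw = -3.4237 - 0.05*-12.3896 = -2.8042
y_raw = -1.4881 - 0.05*-26.881 = -0.1441
Step 3: Project onto [-2, 4].
x_proj = clip(-2.8042) = -2.0
y_proj = clip(-0.1441) = -0.1441
Step 4: Evaluate f.
f(-2.0, -0.1441) = -12.1676


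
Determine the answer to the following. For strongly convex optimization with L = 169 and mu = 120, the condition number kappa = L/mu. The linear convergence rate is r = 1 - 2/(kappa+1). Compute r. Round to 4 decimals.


Step 1: Compute the condition number.
kappa = L/mu = 169/120 = 1.4083
Step 2: Compute the convergence rate.
r = 1 - 2/(kappa + 1) = 1 - 2*mu/(L + mu) = (L - mu)/(L + mu) = 49/289 = 0.1696


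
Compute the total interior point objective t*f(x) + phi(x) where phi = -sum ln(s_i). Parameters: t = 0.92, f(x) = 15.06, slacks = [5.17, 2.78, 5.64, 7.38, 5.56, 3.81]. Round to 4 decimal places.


Step 1: Compute log-barrier.
ln values: [1.6429, 1.0225, 1.7299, 1.9988, 1.7156, 1.3376]
phi = -(1.6429 + 1.0225 + 1.7299 + 1.9988 + 1.7156 + 1.3376) = -9.4472
Step 2: Compute augmented objective.
t*f(x) = 0.92*15.06 = 13.8552
Total = 13.8552 - 9.4472 = 4.408


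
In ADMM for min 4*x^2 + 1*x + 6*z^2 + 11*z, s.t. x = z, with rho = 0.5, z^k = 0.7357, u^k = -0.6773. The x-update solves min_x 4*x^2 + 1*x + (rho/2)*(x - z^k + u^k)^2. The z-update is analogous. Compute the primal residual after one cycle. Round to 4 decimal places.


ADMM iteration with rho = 0.5, z^k = 0.7357, u^k = -0.6773
Step 1: x-update.
Minimize 4*x^2 + 1*x + (0.5/2)*(x - 0.7357 - 0.6773)^2
FOC: (2*4 + 0.5)*x = -1 + 0.5*(0.7357 + 0.6773)
x^{k+1} = -0.0345
Step 2: z-update.
Minimize 6*z^2 + 11*z + (0.5/2)*(-0.0345 - z - 0.6773)^2
FOC: (2*6 + 0.5)*z = -11 + 0.5*(-0.0345 - 0.6773)
z^{k+1} = -0.9085
Step 3: u-update.
u^{k+1} = -0.6773 - 0.0345 + 0.9085 = 0.1966
Step 4: Primal residual = |-0.0345 + 0.9085| = 0.8739


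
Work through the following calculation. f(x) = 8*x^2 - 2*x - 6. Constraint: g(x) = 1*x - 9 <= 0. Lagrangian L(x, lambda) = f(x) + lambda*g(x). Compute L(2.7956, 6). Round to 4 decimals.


Step 1: Evaluate f(x).
f(2.7956) = 8*2.7956^2 - 2*2.7956 - 6 = 50.9318
Step 2: Evaluate g(x).
g(2.7956) = 1*2.7956 - 9 = -6.2044
Step 3: Compute Lagrangian.
L = 50.9318 + 6*-6.2044 = 13.7054


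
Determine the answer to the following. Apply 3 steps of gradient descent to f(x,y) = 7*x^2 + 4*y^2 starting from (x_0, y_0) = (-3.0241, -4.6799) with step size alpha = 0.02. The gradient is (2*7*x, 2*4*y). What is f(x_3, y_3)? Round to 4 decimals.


Gradient descent on f(x,y) = 7*x^2 + 4*y^2.
Starting point: (-3.0241, -4.6799), alpha = 0.02
Step 1: grad_x = 2*7*-3.0241 = -42.3374, grad_y = 2*4*-4.6799 = -37.4392
  x_1 = -3.0241 - 0.02*-42.3374 = -2.1774
  y_1 = -4.6799 - 0.02*-37.4392 = -3.9311
Step 2: grad_x = 2*7*-2.1774 = -30.4829, grad_y = 2*4*-3.9311 = -31.4489
  x_2 = -2.1774 - 0.02*-30.4829 = -1.5677
  y_2 = -3.9311 - 0.02*-31.4489 = -3.3021
Step 3: grad_x = 2*7*-1.5677 = -21.9477, grad_y = 2*4*-3.3021 = -26.4171
  x_3 = -1.5677 - 0.02*-21.9477 = -1.1287
  y_3 = -3.3021 - 0.02*-26.4171 = -2.7738
f(-1.1287, -2.7738) = 7*(-1.1287)^2 + 4*(-2.7738)^2 = 39.6941


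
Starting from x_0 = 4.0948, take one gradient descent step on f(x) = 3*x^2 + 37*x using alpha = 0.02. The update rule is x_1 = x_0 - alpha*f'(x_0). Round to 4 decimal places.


We compute the gradient at x_0 and apply the update.
f'(x) = 6*x + 37
f'(4.0948) = 6*4.0948 + 37 = 61.5688
x_1 = 4.0948 - 0.02*61.5688 = 2.8634


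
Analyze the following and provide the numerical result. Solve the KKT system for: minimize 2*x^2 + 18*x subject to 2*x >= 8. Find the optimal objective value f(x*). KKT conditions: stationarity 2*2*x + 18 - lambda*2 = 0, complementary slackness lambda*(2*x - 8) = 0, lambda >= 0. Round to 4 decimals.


Step 1: Try lambda = 0 (constraint inactive).
x_unc = -18/(2*2) = -4.5
Check: 2*-4.5 = -9.0 < 8 -- violated!
Step 2: Constraint must be active: 2*x = 8
x* = 8/2 = 4.0
lambda = (2*2*4.0 + 18)/2 = 17.0
Step 3: Compute optimal value.
f(x*) = 2*4.0^2 + 18*4.0 = 104.0


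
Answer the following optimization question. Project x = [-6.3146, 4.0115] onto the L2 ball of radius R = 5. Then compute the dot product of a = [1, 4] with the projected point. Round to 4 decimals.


Step 1: Compute ||x|| (intermediates to 6 decimals).
||x|| = sqrt((-6.3146)^2 + 4.0115^2) = 7.481063
Step 2: Project.
Since ||x|| > R, scale = R/||x|| = 5/7.481063 = 0.668354, proj(x) = scale * x
proj(x) = [-4.220388, 2.681102]
Step 3: Dot product.
a^T * proj(x) = 1*(-4.220388) + 4*2.681102 = 6.504


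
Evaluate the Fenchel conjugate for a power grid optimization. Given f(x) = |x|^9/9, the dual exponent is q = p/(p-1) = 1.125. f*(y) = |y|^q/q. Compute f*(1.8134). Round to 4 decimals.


The conjugate exponent q satisfies 1/p + 1/q = 1.
p = 9, so q = 9/(9 - 1) = 1.125
|y|^q = 1.8134^1.125 = 1.9535
f*(1.8134) = 1.9535 / 1.125 = 1.7364


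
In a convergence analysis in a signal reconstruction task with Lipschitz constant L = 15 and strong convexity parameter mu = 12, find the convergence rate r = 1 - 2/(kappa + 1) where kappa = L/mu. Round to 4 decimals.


Step 1: Compute the condition number.
kappa = L/mu = 15/12 = 1.25
Step 2: Compute the convergence rate.
r = 1 - 2/(kappa + 1) = 1 - 2*mu/(L + mu) = (L - mu)/(L + mu) = 3/27 = 0.1111


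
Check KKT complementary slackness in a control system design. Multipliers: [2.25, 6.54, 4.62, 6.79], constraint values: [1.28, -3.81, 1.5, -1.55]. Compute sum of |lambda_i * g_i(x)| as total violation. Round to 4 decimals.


KKT complementary slackness check:
lambda_1 * g_1 = 2.25 * 1.28 = 2.88
lambda_2 * g_2 = 6.54 * -3.81 = -24.9174
lambda_3 * g_3 = 4.62 * 1.5 = 6.93
lambda_4 * g_4 = 6.79 * -1.55 = -10.5245
Total violation = 2.88 + 24.9174 + 6.93 + 10.5245 = 45.2519


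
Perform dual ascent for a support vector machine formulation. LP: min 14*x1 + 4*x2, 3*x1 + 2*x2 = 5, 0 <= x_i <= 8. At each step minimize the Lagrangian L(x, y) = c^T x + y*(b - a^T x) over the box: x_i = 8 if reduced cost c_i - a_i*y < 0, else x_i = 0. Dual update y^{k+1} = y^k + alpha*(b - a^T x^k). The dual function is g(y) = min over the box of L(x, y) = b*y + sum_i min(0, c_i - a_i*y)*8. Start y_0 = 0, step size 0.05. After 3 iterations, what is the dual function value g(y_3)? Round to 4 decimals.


Dual ascent for LP: min 14*x1 + 4*x2, 3*x1 + 2*x2 = 5, 0 <= x_i <= 8
Step 1: y^k = 0.0, reduced costs: (14.0, 4.0)
  x^k = (0.0, 0.0), subgradient = b - a^T x = 5.0
  y^{k+1} = 0.0 + 0.05*5.0 = 0.25
Step 2: y^k = 0.25, reduced costs: (13.25, 3.5)
  x^k = (0.0, 0.0), subgradient = b - a^T x = 5.0
  y^{k+1} = 0.25 + 0.05*5.0 = 0.5
Step 3: y^k = 0.5, reduced costs: (12.5, 3.0)
  x^k = (0.0, 0.0), subgradient = b - a^T x = 5.0
  y^{k+1} = 0.5 + 0.05*5.0 = 0.75
Dual objective at y_3 = 0.75: reduced costs (11.75, 2.5), box minimizer x = (0.0, 0.0)
g(y_3) = b*y + (c1 - a1*y)*x1 + (c2 - a2*y)*x2 = 5*0.75 + 11.75*0.0 + 2.5*0.0 = 3.75 + 0.0 + 0.0 = 3.75


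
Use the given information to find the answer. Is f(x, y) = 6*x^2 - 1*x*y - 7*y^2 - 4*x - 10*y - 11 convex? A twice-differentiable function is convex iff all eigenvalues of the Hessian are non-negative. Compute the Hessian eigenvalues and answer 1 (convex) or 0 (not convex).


The Hessian of f(x,y) = 6*x^2 - 1*x*y - 7*y^2 - 4*x - 10*y - 11 is:
H = [[12, -1], [-1, -14]]
Trace = 12 - 14 = -2
Determinant = 12*-14 - (-1)^2 = -169
Discriminant = (-2)^2 - 4*-169 = 680.0
Eigenvalues: lambda_1 = -14.0384, lambda_2 = 12.0384
The function is not convex.

0


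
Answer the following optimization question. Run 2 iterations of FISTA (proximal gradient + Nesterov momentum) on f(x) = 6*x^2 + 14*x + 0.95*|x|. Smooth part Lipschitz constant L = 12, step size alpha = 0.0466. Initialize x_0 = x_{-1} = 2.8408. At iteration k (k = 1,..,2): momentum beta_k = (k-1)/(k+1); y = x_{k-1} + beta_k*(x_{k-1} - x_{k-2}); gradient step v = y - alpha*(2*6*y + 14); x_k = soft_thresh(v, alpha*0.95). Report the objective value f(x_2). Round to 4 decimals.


FISTA on f(x) = 6*x^2 + 14*x + 0.95*|x|
L = 12, alpha = 0.0466
Iteration 1: beta = 0.0, y = 2.8408 + 0.0*(2.8408 - 2.8408) = 2.8408
  grad(y) = 48.0896, v = y - alpha*grad = 0.5998
  prox(v) = soft_thresh(0.5998, 0.0443) = 0.5556
Iteration 2: beta = 0.3333, y = 0.5556 + 0.3333*(0.5556 - 2.8408) = -0.2062
  grad(y) = 11.5257, v = y - alpha*grad = -0.7433
  prox(v) = soft_thresh(-0.7433, 0.0443) = -0.699
f(x_2) = 6*(-0.699)^2 + 14*(-0.699) + 0.95*|-0.699| = -6.1904


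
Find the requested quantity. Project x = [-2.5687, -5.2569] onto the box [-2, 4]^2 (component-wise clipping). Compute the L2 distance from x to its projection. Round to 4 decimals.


Project each component onto [-2, 4].
clip(-2.5687) = -2.0, clip(-5.2569) = -2.0
Projection = [-2.0, -2.0]
Squared diffs: [0.3234, 10.6074]
Distance = sqrt(10.9308) = 3.3062


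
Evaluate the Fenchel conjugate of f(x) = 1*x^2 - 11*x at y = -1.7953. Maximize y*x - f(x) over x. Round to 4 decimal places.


f*(y) = sup_x {y*x - a*x^2 - b*x} = sup_x {(y-b)*x - a*x^2}
FOC: (y - b) - 2a*x = 0 => x* = (y - b)/(2a)
x* = (-1.7953 + 11)/(2*1) = 4.6024
f*(-1.7953) = (y-b)^2/(4a) = (-1.7953 + 11)^2/(4*1)
= 84.7265/4 = 21.1816


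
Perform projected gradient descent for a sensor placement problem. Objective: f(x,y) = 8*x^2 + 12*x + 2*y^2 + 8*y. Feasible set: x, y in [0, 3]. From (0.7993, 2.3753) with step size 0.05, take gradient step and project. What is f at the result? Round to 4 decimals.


Step 1: Compute gradient at (0.7993, 2.3753).
grad_x = 2*8*0.7993 + 12 = 24.7888
grad_y = 2*2*2.3753 + 8 = 17.5012
Step 2: Gradient step.
x_raw = 0.7993 - 0.05*24.7888 = -0.4401
y_raw = 2.3753 - 0.05*17.5012 = 1.5002
Step 3: Project onto [0, 3].
x_proj = clip(-0.4401) = 0.0
y_proj = clip(1.5002) = 1.5002
Step 4: Evaluate f.
f(0.0, 1.5002) = 16.5034


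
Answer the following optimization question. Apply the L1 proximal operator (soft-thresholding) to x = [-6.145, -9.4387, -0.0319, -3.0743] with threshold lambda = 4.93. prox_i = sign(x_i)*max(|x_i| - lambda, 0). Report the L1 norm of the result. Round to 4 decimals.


Soft-thresholding with lambda = 4.93:
prox(-6.145) = sign(-6.145)*max(|-6.145| - 4.93, 0) = -1.215
prox(-9.4387) = sign(-9.4387)*max(|-9.4387| - 4.93, 0) = -4.5087
prox(-0.0319) = sign(-0.0319)*max(|-0.0319| - 4.93, 0) = 0.0
prox(-3.0743) = sign(-3.0743)*max(|-3.0743| - 4.93, 0) = 0.0
prox(x) = [-1.215, -4.5087, 0.0, 0.0]
||prox(x)||_1 = 1.215 + 4.5087 + 0.0 + 0.0 = 5.7237


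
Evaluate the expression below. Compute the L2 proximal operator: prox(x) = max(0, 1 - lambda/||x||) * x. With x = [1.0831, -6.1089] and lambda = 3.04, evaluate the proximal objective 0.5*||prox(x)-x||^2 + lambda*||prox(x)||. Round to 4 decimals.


Step 1: Compute ||x||.
||x|| = 6.2042
Step 2: Compute scaling factor.
scale = max(0, 1 - 3.04/6.2042) = 0.51
Step 3: prox(x) = [0.5524, -3.1156]
||prox(x)|| = 3.1642
Step 4: Proximal objective.
0.5*||prox-x||^2 = 4.6208
lambda*||prox|| = 9.6192
Total = 14.2399


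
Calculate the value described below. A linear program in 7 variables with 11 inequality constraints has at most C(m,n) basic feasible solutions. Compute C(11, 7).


Each vertex corresponds to some choice of n active constraints out of m, so the number of vertices is at most C(m, n) = m! / (n!(m-n)!).
m = 11, n = 7
Numerator: 11 * 10 * 9 * 8 * 7 * 6 * 5
Denominator: 7! = 5040
C(11, 7) = 330


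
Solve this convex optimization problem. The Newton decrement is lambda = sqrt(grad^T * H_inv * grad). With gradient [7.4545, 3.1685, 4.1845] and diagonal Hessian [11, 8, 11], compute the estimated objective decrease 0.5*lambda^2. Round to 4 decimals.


Step 1: H is diagonal, so H^(-1) * g = [0.6777, 0.3961, 0.3804].
Step 2: g^T H^(-1) g = sum_i g_i^2 / H_ii
  = (7.4545)^2/11 + (3.1685)^2/8 + (4.1845)^2/11
  = 5.0518 + 1.2549 + 1.5918 = 7.8985
Step 3: Objective decrease = 0.5 * g^T H^(-1) g = 3.9493


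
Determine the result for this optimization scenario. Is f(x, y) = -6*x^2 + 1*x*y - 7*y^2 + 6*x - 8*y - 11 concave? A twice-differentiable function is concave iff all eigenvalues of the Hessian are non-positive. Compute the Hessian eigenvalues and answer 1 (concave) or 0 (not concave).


The Hessian of f(x,y) = -6*x^2 + 1*x*y - 7*y^2 + 6*x - 8*y - 11 is:
H = [[-12, 1], [1, -14]]
Trace = -12 - 14 = -26
Determinant = -12*-14 - (1)^2 = 167
Discriminant = (-26)^2 - 4*167 = 8.0
Eigenvalues: lambda_1 = -14.4142, lambda_2 = -11.5858
The function is concave.

1


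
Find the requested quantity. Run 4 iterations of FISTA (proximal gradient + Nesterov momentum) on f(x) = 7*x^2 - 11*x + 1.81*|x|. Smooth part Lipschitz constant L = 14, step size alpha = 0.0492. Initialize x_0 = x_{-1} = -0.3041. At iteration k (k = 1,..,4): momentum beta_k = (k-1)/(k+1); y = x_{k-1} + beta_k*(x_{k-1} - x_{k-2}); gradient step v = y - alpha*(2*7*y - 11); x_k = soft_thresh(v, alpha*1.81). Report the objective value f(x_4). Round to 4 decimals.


FISTA on f(x) = 7*x^2 - 11*x + 1.81*|x|
L = 14, alpha = 0.0492
Iteration 1: beta = 0.0, y = -0.3041 + 0.0*(-0.3041 + 0.3041) = -0.3041
  grad(y) = -15.2574, v = y - alpha*grad = 0.4466
  prox(v) = soft_thresh(0.4466, 0.0891) = 0.3575
Iteration 2: beta = 0.3333, y = 0.3575 + 0.3333*(0.3575 + 0.3041) = 0.578
  grad(y) = -2.9073, v = y - alpha*grad = 0.7211
  prox(v) = soft_thresh(0.7211, 0.0891) = 0.632
Iteration 3: beta = 0.5, y = 0.632 + 0.5*(0.632 - 0.3575) = 0.7693
  grad(y) = -0.2298, v = y - alpha*grad = 0.7806
  prox(v) = soft_thresh(0.7806, 0.0891) = 0.6916
Iteration 4: beta = 0.6, y = 0.6916 + 0.6*(0.6916 - 0.632) = 0.7273
  grad(y) = -0.8183, v = y - alpha*grad = 0.7675
  prox(v) = soft_thresh(0.7675, 0.0891) = 0.6785
f(x_4) = 7*0.6785^2 - 11*0.6785 + 1.81*|0.6785| = -3.0129


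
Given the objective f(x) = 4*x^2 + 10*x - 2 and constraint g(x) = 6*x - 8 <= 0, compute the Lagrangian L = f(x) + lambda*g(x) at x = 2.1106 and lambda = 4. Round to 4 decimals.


Step 1: Evaluate f(x).
f(2.1106) = 4*2.1106^2 + 10*2.1106 - 2 = 36.9245
Step 2: Evaluate g(x).
g(2.1106) = 6*2.1106 - 8 = 4.6636
Step 3: Compute Lagrangian.
L = 36.9245 + 4*4.6636 = 55.5789


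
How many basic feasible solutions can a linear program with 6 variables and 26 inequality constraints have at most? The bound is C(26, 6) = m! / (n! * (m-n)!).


Each vertex corresponds to some choice of n active constraints out of m, so the number of vertices is at most C(m, n) = m! / (n!(m-n)!).
m = 26, n = 6
Numerator: 26 * 25 * 24 * 23 * 22 * 21
Denominator: 6! = 720
C(26, 6) = 230230


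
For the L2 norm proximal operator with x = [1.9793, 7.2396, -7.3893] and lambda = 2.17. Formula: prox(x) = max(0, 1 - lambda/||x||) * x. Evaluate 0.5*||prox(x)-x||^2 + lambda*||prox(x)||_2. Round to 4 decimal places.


Step 1: Compute ||x||.
||x|| = 10.5324
Step 2: Compute scaling factor.
scale = max(0, 1 - 2.17/10.5324) = 0.794
Step 3: prox(x) = [1.5715, 5.748, -5.8669]
||prox(x)|| = 8.3624
Step 4: Proximal objective.
0.5*||prox-x||^2 = 2.3545
lambda*||prox|| = 18.1464
Total = 20.5008


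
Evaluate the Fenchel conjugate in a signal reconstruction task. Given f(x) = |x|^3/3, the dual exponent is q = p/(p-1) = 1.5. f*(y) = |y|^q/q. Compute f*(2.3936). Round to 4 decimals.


The conjugate exponent q satisfies 1/p + 1/q = 1.
p = 3, so q = 3/(3 - 1) = 1.5
|y|^q = 2.3936^1.5 = 3.7032
f*(2.3936) = 3.7032 / 1.5 = 2.4688


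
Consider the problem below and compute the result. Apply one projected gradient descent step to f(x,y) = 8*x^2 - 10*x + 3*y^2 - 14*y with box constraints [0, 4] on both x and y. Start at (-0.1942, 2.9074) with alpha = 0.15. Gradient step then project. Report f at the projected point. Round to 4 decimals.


Step 1: Compute gradient at (-0.1942, 2.9074).
grad_x = 2*8*-0.1942 - 10 = -13.1072
grad_y = 2*3*2.9074 - 14 = 3.4444
Step 2: Gradient step.
x_raw = -0.1942 - 0.15*-13.1072 = 1.7719
y_raw = 2.9074 - 0.15*3.4444 = 2.3907
Step 3: Project onto [0, 4].
x_proj = clip(1.7719) = 1.7719
y_proj = clip(2.3907) = 2.3907
Step 4: Evaluate f.
f(1.7719, 2.3907) = -8.9258


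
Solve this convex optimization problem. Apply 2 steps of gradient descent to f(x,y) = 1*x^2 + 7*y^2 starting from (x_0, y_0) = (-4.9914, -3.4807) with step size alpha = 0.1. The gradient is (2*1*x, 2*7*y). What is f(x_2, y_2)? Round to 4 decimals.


Gradient descent on f(x,y) = 1*x^2 + 7*y^2.
Starting point: (-4.9914, -3.4807), alpha = 0.1
Step 1: grad_x = 2*1*-4.9914 = -9.9828, grad_y = 2*7*-3.4807 = -48.7298
  x_1 = -4.9914 - 0.1*-9.9828 = -3.9931
  y_1 = -3.4807 - 0.1*-48.7298 = 1.3923
Step 2: grad_x = 2*1*-3.9931 = -7.9862, grad_y = 2*7*1.3923 = 19.4919
  x_2 = -3.9931 - 0.1*-7.9862 = -3.1945
  y_2 = 1.3923 - 0.1*19.4919 = -0.5569
f(-3.1945, -0.5569) = 1*(-3.1945)^2 + 7*(-0.5569)^2 = 12.3759


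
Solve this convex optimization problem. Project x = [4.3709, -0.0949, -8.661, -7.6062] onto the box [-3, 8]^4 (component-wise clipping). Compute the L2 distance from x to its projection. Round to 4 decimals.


Project each component onto [-3, 8].
clip(4.3709) = 4.3709, clip(-0.0949) = -0.0949, clip(-8.661) = -3.0, clip(-7.6062) = -3.0
Projection = [4.3709, -0.0949, -3.0, -3.0]
Squared diffs: [0.0, 0.0, 32.0469, 21.2171]
Distance = sqrt(53.264) = 7.2982


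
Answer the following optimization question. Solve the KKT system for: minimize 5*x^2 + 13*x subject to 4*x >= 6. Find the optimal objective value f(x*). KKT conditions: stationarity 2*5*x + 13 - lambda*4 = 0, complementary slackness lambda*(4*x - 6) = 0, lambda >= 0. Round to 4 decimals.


Step 1: Try lambda = 0 (constraint inactive).
x_unc = -13/(2*5) = -1.3
Check: 4*-1.3 = -5.2 < 6 -- violated!
Step 2: Constraint must be active: 4*x = 6
x* = 6/4 = 1.5
lambda = (2*5*1.5 + 13)/4 = 7.0
Step 3: Compute optimal value.
f(x*) = 5*1.5^2 + 13*1.5 = 30.75


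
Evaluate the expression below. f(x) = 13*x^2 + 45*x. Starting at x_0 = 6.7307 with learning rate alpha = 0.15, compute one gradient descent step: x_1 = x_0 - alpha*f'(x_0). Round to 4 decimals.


We compute the gradient at x_0 and apply the update.
f'(x) = 26*x + 45
f'(6.7307) = 26*6.7307 + 45 = 219.9982
x_1 = 6.7307 - 0.15*219.9982 = -26.269


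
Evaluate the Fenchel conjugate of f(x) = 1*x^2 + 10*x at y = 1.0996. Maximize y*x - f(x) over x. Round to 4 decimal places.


f*(y) = sup_x {y*x - a*x^2 - b*x} = sup_x {(y-b)*x - a*x^2}
FOC: (y - b) - 2a*x = 0 => x* = (y - b)/(2a)
x* = (1.0996 - 10)/(2*1) = -4.4502
f*(1.0996) = (y-b)^2/(4a) = (1.0996 - 10)^2/(4*1)
= 79.2171/4 = 19.8043


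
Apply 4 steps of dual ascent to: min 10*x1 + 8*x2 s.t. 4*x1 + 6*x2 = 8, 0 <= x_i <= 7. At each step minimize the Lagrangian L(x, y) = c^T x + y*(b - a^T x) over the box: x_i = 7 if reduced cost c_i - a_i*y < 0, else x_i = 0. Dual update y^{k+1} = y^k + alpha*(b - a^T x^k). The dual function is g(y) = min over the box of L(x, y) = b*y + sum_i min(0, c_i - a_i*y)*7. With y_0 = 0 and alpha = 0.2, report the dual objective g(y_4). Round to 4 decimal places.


Dual ascent for LP: min 10*x1 + 8*x2, 4*x1 + 6*x2 = 8, 0 <= x_i <= 7
Step 1: y^k = 0.0, reduced costs: (10.0, 8.0)
  x^k = (0.0, 0.0), subgradient = b - a^T x = 8.0
  y^{k+1} = 0.0 + 0.2*8.0 = 1.6
Step 2: y^k = 1.6, reduced costs: (3.6, -1.6)
  x^k = (0.0, 7.0), subgradient = b - a^T x = -34.0
  y^{k+1} = 1.6 + 0.2*-34.0 = -5.2
Step 3: y^k = -5.2, reduced costs: (30.8, 39.2)
  x^k = (0.0, 0.0), subgradient = b - a^T x = 8.0
  y^{k+1} = -5.2 + 0.2*8.0 = -3.6
Step 4: y^k = -3.6, reduced costs: (24.4, 29.6)
  x^k = (0.0, 0.0), subgradient = b - a^T x = 8.0
  y^{k+1} = -3.6 + 0.2*8.0 = -2.0
Dual objective at y_4 = -2.0: reduced costs (18.0, 20.0), box minimizer x = (0.0, 0.0)
g(y_4) = b*y + (c1 - a1*y)*x1 + (c2 - a2*y)*x2 = 8*(-2.0) + 18.0*0.0 + 20.0*0.0 = -16.0 + 0.0 + 0.0 = -16.0


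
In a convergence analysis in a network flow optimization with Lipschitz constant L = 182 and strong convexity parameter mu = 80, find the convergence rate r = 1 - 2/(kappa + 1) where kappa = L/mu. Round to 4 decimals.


Step 1: Compute the condition number.
kappa = L/mu = 182/80 = 2.275
Step 2: Compute the convergence rate.
r = 1 - 2/(kappa + 1) = 1 - 2*mu/(L + mu) = (L - mu)/(L + mu) = 102/262 = 0.3893
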